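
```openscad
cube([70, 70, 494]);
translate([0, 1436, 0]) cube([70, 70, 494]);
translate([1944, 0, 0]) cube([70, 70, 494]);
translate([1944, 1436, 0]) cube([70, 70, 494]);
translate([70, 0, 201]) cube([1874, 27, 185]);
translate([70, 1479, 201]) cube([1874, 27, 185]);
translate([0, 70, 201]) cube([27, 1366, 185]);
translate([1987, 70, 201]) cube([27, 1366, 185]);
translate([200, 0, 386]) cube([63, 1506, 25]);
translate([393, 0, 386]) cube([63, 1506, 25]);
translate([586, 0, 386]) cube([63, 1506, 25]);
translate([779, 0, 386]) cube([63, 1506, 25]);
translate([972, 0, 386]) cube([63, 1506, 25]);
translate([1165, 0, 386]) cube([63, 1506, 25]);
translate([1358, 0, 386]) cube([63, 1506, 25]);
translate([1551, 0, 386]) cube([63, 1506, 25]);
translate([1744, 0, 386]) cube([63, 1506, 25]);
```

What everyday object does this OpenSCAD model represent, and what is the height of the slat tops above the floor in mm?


A bed frame. The slat-top height is 411 mm.

Four posts, four rails, and a row of slats — a bed frame. Slats sit on the rails at z = 201 + 185 = 386; with slat thickness 25, the top is 411 mm.


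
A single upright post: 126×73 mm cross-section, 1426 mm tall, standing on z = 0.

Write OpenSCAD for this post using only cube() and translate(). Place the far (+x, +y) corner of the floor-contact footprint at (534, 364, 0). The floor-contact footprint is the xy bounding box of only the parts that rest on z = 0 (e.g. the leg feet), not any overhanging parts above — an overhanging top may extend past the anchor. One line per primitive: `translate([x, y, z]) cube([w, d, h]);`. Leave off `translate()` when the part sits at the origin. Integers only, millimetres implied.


translate([408, 291, 0]) cube([126, 73, 1426]);


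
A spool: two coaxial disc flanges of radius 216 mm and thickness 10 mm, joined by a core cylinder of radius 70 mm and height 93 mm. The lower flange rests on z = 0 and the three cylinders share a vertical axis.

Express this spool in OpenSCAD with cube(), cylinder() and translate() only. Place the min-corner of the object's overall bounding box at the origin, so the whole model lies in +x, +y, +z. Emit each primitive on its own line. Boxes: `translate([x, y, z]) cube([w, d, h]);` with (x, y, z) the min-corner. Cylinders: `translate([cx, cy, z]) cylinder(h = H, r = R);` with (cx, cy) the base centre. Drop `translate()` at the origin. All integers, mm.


translate([216, 216, 0]) cylinder(h = 10, r = 216);
translate([216, 216, 10]) cylinder(h = 93, r = 70);
translate([216, 216, 103]) cylinder(h = 10, r = 216);


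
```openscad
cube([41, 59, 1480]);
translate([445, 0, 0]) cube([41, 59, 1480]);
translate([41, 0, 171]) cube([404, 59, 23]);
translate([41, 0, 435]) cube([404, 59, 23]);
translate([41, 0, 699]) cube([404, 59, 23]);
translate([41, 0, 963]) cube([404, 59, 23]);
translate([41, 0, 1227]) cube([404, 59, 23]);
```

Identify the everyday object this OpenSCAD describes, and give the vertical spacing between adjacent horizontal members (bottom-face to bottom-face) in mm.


A ladder. The rung spacing is 264 mm.

Two tall 41×59 posts with 5 short bars between them — a ladder. Adjacent rungs sit at z = 171 and z = 435, so the spacing is 435 − 171 = 264 mm.


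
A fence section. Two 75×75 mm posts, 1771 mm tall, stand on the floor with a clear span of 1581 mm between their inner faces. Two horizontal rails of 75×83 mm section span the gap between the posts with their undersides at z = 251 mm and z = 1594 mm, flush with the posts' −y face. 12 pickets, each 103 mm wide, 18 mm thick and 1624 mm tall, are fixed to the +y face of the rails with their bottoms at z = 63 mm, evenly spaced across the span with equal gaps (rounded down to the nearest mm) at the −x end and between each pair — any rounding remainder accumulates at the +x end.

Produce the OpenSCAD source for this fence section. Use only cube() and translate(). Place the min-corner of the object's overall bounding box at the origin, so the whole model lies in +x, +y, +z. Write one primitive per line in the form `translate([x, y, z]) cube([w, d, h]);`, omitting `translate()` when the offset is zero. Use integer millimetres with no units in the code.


cube([75, 75, 1771]);
translate([1656, 0, 0]) cube([75, 75, 1771]);
translate([75, 0, 251]) cube([1581, 75, 83]);
translate([75, 0, 1594]) cube([1581, 75, 83]);
translate([101, 75, 63]) cube([103, 18, 1624]);
translate([230, 75, 63]) cube([103, 18, 1624]);
translate([359, 75, 63]) cube([103, 18, 1624]);
translate([488, 75, 63]) cube([103, 18, 1624]);
translate([617, 75, 63]) cube([103, 18, 1624]);
translate([746, 75, 63]) cube([103, 18, 1624]);
translate([875, 75, 63]) cube([103, 18, 1624]);
translate([1004, 75, 63]) cube([103, 18, 1624]);
translate([1133, 75, 63]) cube([103, 18, 1624]);
translate([1262, 75, 63]) cube([103, 18, 1624]);
translate([1391, 75, 63]) cube([103, 18, 1624]);
translate([1520, 75, 63]) cube([103, 18, 1624]);


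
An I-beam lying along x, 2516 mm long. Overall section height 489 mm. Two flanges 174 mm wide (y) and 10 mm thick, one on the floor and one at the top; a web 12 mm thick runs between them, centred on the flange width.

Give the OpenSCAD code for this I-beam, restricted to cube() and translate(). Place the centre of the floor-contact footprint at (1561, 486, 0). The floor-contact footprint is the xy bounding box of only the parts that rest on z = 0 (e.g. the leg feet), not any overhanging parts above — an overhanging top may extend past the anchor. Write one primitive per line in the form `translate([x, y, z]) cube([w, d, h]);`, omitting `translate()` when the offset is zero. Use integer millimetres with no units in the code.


translate([303, 399, 0]) cube([2516, 174, 10]);
translate([303, 480, 10]) cube([2516, 12, 469]);
translate([303, 399, 479]) cube([2516, 174, 10]);


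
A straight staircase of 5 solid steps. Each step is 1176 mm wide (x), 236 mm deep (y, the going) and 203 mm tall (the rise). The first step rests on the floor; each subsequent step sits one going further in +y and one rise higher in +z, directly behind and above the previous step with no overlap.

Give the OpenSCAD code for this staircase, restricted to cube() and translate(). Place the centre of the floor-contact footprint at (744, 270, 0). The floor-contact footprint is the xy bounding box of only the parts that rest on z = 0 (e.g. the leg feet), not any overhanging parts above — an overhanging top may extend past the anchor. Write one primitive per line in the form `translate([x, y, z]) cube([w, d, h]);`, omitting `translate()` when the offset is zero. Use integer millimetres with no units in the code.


translate([156, 152, 0]) cube([1176, 236, 203]);
translate([156, 388, 203]) cube([1176, 236, 203]);
translate([156, 624, 406]) cube([1176, 236, 203]);
translate([156, 860, 609]) cube([1176, 236, 203]);
translate([156, 1096, 812]) cube([1176, 236, 203]);


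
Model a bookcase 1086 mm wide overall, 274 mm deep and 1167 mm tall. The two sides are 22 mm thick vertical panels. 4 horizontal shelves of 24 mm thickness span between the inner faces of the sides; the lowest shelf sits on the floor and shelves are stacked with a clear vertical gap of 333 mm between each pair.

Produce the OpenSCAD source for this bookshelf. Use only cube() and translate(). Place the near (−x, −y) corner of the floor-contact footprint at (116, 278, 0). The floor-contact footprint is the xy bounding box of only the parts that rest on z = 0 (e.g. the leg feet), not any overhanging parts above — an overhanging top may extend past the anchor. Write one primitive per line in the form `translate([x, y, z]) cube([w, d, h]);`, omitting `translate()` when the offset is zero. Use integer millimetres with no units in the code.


translate([116, 278, 0]) cube([22, 274, 1167]);
translate([1180, 278, 0]) cube([22, 274, 1167]);
translate([138, 278, 0]) cube([1042, 274, 24]);
translate([138, 278, 357]) cube([1042, 274, 24]);
translate([138, 278, 714]) cube([1042, 274, 24]);
translate([138, 278, 1071]) cube([1042, 274, 24]);


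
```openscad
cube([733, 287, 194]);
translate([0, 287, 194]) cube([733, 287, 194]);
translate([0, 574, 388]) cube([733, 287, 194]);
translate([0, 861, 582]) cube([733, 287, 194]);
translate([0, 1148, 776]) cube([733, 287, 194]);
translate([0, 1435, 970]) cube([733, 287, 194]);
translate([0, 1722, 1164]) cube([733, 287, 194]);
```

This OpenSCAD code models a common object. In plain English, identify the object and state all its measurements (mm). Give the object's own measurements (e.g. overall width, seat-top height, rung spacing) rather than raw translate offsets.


A straight staircase of 7 solid steps. Each step is 733 mm wide (x), 287 mm deep (y, the going) and 194 mm tall (the rise). The first step rests on the floor; each subsequent step sits one going further in +y and one rise higher in +z, directly behind and above the previous step with no overlap.


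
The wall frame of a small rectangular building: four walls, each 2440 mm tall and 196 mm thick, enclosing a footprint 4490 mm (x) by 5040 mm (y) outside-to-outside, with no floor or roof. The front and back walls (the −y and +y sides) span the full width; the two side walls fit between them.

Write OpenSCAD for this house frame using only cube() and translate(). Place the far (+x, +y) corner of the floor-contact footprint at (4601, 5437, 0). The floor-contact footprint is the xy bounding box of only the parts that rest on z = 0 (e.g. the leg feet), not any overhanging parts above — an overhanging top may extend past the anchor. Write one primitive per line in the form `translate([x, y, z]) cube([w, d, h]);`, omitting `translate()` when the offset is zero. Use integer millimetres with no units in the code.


translate([111, 397, 0]) cube([4490, 196, 2440]);
translate([111, 5241, 0]) cube([4490, 196, 2440]);
translate([111, 593, 0]) cube([196, 4648, 2440]);
translate([4405, 593, 0]) cube([196, 4648, 2440]);


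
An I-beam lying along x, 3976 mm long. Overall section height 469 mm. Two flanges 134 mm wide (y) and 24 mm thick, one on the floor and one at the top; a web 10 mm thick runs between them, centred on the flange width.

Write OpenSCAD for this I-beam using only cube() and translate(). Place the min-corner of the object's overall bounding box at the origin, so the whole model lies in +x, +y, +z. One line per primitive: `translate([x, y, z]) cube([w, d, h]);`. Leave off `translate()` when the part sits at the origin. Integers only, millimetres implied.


cube([3976, 134, 24]);
translate([0, 62, 24]) cube([3976, 10, 421]);
translate([0, 0, 445]) cube([3976, 134, 24]);


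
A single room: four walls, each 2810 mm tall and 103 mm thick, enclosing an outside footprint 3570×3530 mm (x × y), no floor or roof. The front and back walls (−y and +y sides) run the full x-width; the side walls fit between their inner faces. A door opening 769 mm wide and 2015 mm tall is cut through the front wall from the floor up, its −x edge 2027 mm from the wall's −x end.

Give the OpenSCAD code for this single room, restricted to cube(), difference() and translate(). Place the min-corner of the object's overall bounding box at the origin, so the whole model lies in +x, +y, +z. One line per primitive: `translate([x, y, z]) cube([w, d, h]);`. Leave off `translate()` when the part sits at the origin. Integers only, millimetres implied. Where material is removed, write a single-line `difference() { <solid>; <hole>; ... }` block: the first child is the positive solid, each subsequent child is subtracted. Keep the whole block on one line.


difference() { cube([3570, 103, 2810]); translate([2027, 0, 0]) cube([769, 103, 2015]); }
translate([0, 3427, 0]) cube([3570, 103, 2810]);
translate([0, 103, 0]) cube([103, 3324, 2810]);
translate([3467, 103, 0]) cube([103, 3324, 2810]);


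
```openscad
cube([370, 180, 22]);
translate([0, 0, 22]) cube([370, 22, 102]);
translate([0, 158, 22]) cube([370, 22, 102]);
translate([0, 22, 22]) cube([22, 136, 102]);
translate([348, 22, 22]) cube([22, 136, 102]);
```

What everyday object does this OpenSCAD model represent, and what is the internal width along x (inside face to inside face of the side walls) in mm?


An open box. The internal width is 326 mm.

A 370×180 base slab with four walls standing on it — an open box. The base is 370 mm wide and the walls are 22 mm thick, so the internal width is 370 − 2 × 22 = 326 mm.


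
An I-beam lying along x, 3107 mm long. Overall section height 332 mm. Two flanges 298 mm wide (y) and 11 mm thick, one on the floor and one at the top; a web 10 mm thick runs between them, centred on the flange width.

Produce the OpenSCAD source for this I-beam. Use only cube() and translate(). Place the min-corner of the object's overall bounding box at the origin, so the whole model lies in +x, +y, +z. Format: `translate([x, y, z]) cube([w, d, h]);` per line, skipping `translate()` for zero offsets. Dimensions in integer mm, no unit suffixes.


cube([3107, 298, 11]);
translate([0, 144, 11]) cube([3107, 10, 310]);
translate([0, 0, 321]) cube([3107, 298, 11]);


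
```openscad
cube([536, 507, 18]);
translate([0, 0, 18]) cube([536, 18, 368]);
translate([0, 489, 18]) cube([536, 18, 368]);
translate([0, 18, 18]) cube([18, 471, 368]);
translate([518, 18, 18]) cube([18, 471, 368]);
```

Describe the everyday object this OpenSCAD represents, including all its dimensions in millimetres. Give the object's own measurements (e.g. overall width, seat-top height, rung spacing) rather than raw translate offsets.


An open-topped rectangular box: outside dimensions 536×507×386 mm, with a uniform wall and base thickness of 18 mm. The base is a full 536×507 slab on the floor; four walls sit on top of the base. The front and back walls (the −y and +y sides) span the full width; the two side walls fit between them.


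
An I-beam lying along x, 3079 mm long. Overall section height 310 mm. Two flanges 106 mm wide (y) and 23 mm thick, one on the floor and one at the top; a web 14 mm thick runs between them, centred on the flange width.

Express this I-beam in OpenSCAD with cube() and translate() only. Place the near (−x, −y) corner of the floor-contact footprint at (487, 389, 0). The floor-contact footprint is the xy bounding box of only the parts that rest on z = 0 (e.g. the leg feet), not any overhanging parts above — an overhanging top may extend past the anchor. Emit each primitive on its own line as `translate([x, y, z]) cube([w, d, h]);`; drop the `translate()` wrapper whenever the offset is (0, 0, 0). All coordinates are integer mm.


translate([487, 389, 0]) cube([3079, 106, 23]);
translate([487, 435, 23]) cube([3079, 14, 264]);
translate([487, 389, 287]) cube([3079, 106, 23]);


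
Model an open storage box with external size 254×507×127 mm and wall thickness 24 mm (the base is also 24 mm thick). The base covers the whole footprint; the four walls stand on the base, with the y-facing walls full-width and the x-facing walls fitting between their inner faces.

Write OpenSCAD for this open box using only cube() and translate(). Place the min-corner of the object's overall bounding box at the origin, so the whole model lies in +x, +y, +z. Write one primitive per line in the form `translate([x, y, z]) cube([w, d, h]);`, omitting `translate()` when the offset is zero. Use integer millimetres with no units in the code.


cube([254, 507, 24]);
translate([0, 0, 24]) cube([254, 24, 103]);
translate([0, 483, 24]) cube([254, 24, 103]);
translate([0, 24, 24]) cube([24, 459, 103]);
translate([230, 24, 24]) cube([24, 459, 103]);


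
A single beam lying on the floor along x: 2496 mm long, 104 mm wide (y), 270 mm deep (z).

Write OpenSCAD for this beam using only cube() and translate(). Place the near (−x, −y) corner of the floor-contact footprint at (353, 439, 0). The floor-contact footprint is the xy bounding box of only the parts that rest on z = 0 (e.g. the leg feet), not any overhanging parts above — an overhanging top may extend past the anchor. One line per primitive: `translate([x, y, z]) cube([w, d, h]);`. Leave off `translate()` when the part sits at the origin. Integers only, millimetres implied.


translate([353, 439, 0]) cube([2496, 104, 270]);


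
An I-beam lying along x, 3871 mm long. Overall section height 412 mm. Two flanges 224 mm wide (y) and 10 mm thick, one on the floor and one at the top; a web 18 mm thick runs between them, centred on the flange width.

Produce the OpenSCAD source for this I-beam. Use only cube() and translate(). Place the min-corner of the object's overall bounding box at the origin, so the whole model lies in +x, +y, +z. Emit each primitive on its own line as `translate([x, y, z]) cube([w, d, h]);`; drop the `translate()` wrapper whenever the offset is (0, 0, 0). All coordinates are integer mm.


cube([3871, 224, 10]);
translate([0, 103, 10]) cube([3871, 18, 392]);
translate([0, 0, 402]) cube([3871, 224, 10]);


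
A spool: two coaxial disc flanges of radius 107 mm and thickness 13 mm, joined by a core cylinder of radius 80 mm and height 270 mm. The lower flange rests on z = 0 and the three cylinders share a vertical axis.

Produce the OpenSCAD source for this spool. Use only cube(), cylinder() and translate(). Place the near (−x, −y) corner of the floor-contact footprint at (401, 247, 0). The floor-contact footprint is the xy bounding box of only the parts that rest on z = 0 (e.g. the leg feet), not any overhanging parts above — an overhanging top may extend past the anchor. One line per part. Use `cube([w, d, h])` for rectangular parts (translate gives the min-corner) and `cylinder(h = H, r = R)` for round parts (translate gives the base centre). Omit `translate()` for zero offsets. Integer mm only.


translate([508, 354, 0]) cylinder(h = 13, r = 107);
translate([508, 354, 13]) cylinder(h = 270, r = 80);
translate([508, 354, 283]) cylinder(h = 13, r = 107);


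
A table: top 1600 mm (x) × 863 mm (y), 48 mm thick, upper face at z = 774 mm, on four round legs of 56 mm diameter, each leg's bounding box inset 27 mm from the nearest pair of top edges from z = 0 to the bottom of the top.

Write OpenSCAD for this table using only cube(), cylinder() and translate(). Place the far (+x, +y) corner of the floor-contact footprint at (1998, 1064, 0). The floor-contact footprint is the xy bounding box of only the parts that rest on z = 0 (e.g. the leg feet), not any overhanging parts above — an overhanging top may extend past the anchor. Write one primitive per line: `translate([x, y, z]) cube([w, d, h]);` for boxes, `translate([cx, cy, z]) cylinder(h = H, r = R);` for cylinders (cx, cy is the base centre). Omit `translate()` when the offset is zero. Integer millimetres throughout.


translate([425, 228, 726]) cube([1600, 863, 48]);
translate([480, 283, 0]) cylinder(h = 726, r = 28);
translate([1970, 283, 0]) cylinder(h = 726, r = 28);
translate([480, 1036, 0]) cylinder(h = 726, r = 28);
translate([1970, 1036, 0]) cylinder(h = 726, r = 28);


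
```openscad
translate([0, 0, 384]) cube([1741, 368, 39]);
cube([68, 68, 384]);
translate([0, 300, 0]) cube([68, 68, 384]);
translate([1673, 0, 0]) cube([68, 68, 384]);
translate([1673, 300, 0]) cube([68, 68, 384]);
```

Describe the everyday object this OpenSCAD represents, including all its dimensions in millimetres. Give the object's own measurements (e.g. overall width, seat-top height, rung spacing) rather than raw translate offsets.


A long wooden bench with a 1741 mm (x) × 368 mm (y) seat, 39 mm thick, its top surface 423 mm above the floor. Four 68 mm square legs at the seat corners, flush with the edges, run from z = 0 to the seat underside.


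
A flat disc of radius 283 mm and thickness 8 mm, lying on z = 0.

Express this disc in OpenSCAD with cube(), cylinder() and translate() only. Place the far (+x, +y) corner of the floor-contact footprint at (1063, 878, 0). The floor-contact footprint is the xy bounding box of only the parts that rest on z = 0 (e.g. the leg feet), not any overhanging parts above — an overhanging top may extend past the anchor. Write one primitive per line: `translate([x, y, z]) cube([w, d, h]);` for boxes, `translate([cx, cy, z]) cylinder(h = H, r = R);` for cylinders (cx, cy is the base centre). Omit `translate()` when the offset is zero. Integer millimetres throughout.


translate([780, 595, 0]) cylinder(h = 8, r = 283);


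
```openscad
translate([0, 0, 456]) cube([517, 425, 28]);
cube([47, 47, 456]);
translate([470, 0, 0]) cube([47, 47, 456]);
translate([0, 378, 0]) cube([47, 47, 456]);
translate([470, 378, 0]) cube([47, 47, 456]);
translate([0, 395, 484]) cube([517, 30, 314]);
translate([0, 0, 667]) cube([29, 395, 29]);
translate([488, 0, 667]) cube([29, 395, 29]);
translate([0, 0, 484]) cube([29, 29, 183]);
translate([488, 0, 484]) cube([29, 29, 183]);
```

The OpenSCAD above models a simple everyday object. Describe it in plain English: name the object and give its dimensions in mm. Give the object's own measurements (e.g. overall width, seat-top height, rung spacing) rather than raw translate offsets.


A chair. The seat is a 517×425×28 mm slab with its top at z = 484 mm, on four 47×47 mm corner legs (flush with the seat edges, standing on z = 0). A flat backrest 30 mm thick, 314 mm tall, spans the full seat width and rises from the seat top along its +y edge, rear face flush with the rear of the seat. Two armrests of 29×29 mm section run along each side from the seat's front edge to the front of the backrest, top faces 212 mm above the seat top and outer faces flush with the seat's x-edges; a 29×29 mm post under the front of each armrest stands on the seat at the front corner.


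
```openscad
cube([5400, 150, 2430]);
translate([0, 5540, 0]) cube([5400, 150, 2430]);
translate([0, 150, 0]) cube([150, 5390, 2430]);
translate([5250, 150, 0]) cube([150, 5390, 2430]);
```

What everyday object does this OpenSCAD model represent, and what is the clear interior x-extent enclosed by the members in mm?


A house (or room) frame. The interior width is 5100 mm.

Four 2430 mm walls enclosing a rectangle with no floor or roof — a room or house frame. Outside width is 5400 mm and wall thickness is 150 mm, so the interior width is 5400 − 2 × 150 = 5100 mm.


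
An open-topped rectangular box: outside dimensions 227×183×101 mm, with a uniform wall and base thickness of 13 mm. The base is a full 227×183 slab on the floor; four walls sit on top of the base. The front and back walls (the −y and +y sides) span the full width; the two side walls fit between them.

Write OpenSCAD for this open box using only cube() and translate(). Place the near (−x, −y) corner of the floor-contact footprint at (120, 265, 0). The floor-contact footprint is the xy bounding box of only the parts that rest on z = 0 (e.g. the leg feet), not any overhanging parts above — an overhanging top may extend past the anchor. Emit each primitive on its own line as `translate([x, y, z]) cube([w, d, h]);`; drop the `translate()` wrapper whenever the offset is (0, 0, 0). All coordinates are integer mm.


translate([120, 265, 0]) cube([227, 183, 13]);
translate([120, 265, 13]) cube([227, 13, 88]);
translate([120, 435, 13]) cube([227, 13, 88]);
translate([120, 278, 13]) cube([13, 157, 88]);
translate([334, 278, 13]) cube([13, 157, 88]);


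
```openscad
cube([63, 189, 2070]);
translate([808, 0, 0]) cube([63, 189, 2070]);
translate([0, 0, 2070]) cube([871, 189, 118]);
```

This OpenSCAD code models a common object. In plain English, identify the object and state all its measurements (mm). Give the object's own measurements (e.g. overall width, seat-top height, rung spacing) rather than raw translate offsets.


A door frame. The clear opening is 745 mm wide and 2070 mm high. Two 63 mm wide jambs, 189 mm deep, stand either side of the opening from the floor to the top of the opening. A 118 mm thick head sits across the top of both jambs, spanning the full outside width of the frame.


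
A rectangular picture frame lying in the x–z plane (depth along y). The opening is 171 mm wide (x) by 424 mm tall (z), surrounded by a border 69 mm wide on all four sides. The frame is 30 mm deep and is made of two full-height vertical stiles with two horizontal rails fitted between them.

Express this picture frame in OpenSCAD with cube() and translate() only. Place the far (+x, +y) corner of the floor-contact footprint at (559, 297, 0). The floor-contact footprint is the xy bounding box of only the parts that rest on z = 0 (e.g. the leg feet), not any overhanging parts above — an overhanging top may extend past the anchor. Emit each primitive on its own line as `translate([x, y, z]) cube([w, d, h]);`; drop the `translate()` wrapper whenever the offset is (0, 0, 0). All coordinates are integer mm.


translate([250, 267, 0]) cube([69, 30, 562]);
translate([490, 267, 0]) cube([69, 30, 562]);
translate([319, 267, 0]) cube([171, 30, 69]);
translate([319, 267, 493]) cube([171, 30, 69]);


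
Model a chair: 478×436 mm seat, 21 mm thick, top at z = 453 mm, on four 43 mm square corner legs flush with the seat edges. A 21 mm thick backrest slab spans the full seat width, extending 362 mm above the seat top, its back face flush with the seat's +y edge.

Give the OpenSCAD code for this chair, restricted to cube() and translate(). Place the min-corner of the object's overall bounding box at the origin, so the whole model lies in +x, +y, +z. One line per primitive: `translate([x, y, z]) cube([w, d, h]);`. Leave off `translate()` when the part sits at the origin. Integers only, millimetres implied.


translate([0, 0, 432]) cube([478, 436, 21]);
cube([43, 43, 432]);
translate([435, 0, 0]) cube([43, 43, 432]);
translate([0, 393, 0]) cube([43, 43, 432]);
translate([435, 393, 0]) cube([43, 43, 432]);
translate([0, 415, 453]) cube([478, 21, 362]);


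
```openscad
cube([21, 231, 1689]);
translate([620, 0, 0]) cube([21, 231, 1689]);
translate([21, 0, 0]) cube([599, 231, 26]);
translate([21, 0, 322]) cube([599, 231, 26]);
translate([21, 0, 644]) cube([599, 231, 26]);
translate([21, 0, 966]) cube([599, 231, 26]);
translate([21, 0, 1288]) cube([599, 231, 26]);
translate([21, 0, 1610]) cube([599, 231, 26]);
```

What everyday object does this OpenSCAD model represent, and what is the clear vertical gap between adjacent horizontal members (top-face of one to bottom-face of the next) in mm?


A bookshelf. The clear shelf gap is 296 mm.

Two tall side panels with 6 horizontal boards between them — a bookshelf. The first two shelf undersides are at z = 0 and z = 322; with shelf thickness 26, the clear gap is 322 − 0 − 26 = 296 mm.


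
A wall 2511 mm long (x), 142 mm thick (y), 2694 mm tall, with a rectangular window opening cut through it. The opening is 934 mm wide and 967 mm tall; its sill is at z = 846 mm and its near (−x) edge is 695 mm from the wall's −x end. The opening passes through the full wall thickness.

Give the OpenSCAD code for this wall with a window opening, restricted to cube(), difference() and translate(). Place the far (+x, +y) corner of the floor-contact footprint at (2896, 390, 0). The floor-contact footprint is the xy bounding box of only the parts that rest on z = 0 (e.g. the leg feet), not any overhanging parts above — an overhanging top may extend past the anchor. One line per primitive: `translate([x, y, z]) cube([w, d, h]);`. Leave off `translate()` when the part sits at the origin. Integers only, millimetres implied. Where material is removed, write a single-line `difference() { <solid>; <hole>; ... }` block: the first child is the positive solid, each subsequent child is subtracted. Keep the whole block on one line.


difference() { translate([385, 248, 0]) cube([2511, 142, 2694]); translate([1080, 248, 846]) cube([934, 142, 967]); }


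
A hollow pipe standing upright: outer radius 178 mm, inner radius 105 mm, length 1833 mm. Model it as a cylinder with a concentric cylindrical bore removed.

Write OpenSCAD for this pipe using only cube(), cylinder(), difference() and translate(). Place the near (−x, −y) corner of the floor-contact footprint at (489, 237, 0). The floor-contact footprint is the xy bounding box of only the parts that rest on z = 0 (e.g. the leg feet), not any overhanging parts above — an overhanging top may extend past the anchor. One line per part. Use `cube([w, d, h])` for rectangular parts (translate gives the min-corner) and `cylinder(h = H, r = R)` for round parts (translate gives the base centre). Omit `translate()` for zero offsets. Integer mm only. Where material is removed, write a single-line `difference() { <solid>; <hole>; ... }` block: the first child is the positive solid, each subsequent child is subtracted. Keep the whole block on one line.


difference() { translate([667, 415, 0]) cylinder(h = 1833, r = 178); translate([667, 415, 0]) cylinder(h = 1833, r = 105); }


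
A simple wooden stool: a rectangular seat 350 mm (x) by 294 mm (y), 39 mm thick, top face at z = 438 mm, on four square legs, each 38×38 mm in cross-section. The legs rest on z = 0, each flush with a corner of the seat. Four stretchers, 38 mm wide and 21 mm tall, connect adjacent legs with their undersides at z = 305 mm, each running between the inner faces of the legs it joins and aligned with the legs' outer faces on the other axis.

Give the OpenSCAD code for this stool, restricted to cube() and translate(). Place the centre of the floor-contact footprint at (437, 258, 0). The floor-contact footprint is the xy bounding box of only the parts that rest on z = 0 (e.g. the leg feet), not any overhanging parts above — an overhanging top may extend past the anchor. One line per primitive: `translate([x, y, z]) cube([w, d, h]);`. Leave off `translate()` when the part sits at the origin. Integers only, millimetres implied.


translate([262, 111, 399]) cube([350, 294, 39]);
translate([262, 111, 0]) cube([38, 38, 399]);
translate([574, 111, 0]) cube([38, 38, 399]);
translate([262, 367, 0]) cube([38, 38, 399]);
translate([574, 367, 0]) cube([38, 38, 399]);
translate([300, 111, 305]) cube([274, 38, 21]);
translate([300, 367, 305]) cube([274, 38, 21]);
translate([262, 149, 305]) cube([38, 218, 21]);
translate([574, 149, 305]) cube([38, 218, 21]);


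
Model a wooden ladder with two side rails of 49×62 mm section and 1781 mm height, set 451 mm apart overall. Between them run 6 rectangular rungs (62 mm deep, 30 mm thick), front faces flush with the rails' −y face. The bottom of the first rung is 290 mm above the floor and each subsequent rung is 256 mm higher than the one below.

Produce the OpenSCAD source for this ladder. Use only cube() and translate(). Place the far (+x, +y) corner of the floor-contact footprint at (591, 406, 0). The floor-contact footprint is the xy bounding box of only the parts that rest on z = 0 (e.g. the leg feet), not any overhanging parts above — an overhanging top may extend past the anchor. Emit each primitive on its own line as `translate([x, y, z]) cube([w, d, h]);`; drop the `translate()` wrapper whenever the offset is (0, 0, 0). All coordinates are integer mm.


// rung span = 451 - 2*49 = 353
// rung[k] z = 290 + k*256
translate([140, 344, 0]) cube([49, 62, 1781]);
translate([542, 344, 0]) cube([49, 62, 1781]);
translate([189, 344, 290]) cube([353, 62, 30]);
translate([189, 344, 546]) cube([353, 62, 30]);
translate([189, 344, 802]) cube([353, 62, 30]);
translate([189, 344, 1058]) cube([353, 62, 30]);
translate([189, 344, 1314]) cube([353, 62, 30]);
translate([189, 344, 1570]) cube([353, 62, 30]);


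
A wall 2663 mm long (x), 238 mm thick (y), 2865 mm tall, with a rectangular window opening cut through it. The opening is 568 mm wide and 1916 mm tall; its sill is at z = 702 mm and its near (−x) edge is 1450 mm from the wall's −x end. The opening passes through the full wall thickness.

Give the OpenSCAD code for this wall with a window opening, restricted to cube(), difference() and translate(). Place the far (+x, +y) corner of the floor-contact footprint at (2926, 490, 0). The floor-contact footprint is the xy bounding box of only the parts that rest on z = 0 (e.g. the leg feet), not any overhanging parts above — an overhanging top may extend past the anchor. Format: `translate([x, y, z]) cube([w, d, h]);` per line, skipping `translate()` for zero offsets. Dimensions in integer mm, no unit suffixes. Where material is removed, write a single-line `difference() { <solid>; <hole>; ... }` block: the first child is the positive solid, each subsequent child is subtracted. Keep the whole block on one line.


difference() { translate([263, 252, 0]) cube([2663, 238, 2865]); translate([1713, 252, 702]) cube([568, 238, 1916]); }


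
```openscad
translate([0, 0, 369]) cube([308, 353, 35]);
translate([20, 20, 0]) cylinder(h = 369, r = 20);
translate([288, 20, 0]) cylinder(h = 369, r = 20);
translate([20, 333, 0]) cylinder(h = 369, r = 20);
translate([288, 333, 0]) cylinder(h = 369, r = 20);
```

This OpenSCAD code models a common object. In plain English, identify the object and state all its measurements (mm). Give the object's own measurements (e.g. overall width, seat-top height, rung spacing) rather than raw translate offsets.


A four-legged stool. The seat is a 308×353×35 mm slab whose top surface is at z = 404 mm; four round legs, each 40 mm in diameter, run from the floor (z = 0) to the underside of the seat, each leg's axis is inset half a diameter from the nearest pair of seat edges (so the leg's bounding box is flush with the corner).


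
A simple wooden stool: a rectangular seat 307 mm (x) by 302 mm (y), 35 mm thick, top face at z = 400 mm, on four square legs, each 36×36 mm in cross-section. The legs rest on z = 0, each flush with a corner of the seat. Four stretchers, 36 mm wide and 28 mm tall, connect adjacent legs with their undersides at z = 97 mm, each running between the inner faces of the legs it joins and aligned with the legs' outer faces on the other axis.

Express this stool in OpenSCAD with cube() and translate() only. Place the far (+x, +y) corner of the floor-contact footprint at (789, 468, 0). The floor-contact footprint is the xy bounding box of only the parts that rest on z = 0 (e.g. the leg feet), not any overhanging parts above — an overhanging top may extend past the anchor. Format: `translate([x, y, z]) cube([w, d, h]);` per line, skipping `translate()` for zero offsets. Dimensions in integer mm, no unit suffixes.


translate([482, 166, 365]) cube([307, 302, 35]);
translate([482, 166, 0]) cube([36, 36, 365]);
translate([753, 166, 0]) cube([36, 36, 365]);
translate([482, 432, 0]) cube([36, 36, 365]);
translate([753, 432, 0]) cube([36, 36, 365]);
translate([518, 166, 97]) cube([235, 36, 28]);
translate([518, 432, 97]) cube([235, 36, 28]);
translate([482, 202, 97]) cube([36, 230, 28]);
translate([753, 202, 97]) cube([36, 230, 28]);


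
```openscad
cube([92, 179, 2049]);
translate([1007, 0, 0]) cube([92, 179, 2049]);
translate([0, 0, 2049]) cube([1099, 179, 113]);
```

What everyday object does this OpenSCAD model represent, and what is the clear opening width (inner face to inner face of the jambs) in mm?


A door frame. The clear opening width is 915 mm.

Two 2049 mm tall posts with a header on top — a door frame. The left jamb is 92 mm wide at x = 0; the right jamb starts at x = 1007. The clear opening is 1007 − 92 = 915 mm.


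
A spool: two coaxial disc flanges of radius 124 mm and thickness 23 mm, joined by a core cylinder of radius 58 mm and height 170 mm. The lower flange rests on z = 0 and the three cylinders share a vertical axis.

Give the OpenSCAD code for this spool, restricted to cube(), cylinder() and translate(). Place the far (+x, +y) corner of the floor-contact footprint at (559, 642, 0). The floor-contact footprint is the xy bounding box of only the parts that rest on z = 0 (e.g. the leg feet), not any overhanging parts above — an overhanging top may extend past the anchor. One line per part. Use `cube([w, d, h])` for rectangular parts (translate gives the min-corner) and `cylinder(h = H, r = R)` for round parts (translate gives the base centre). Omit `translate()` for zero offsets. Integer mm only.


translate([435, 518, 0]) cylinder(h = 23, r = 124);
translate([435, 518, 23]) cylinder(h = 170, r = 58);
translate([435, 518, 193]) cylinder(h = 23, r = 124);


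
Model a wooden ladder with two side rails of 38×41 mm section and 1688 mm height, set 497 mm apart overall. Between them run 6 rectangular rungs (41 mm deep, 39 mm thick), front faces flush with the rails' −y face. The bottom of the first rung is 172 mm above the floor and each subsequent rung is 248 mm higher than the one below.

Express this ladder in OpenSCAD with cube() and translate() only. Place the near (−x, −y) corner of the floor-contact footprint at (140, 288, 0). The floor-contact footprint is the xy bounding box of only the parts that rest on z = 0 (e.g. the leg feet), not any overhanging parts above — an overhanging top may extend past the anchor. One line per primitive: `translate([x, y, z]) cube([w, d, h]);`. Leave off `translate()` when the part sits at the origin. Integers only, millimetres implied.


translate([140, 288, 0]) cube([38, 41, 1688]);
translate([599, 288, 0]) cube([38, 41, 1688]);
translate([178, 288, 172]) cube([421, 41, 39]);
translate([178, 288, 420]) cube([421, 41, 39]);
translate([178, 288, 668]) cube([421, 41, 39]);
translate([178, 288, 916]) cube([421, 41, 39]);
translate([178, 288, 1164]) cube([421, 41, 39]);
translate([178, 288, 1412]) cube([421, 41, 39]);


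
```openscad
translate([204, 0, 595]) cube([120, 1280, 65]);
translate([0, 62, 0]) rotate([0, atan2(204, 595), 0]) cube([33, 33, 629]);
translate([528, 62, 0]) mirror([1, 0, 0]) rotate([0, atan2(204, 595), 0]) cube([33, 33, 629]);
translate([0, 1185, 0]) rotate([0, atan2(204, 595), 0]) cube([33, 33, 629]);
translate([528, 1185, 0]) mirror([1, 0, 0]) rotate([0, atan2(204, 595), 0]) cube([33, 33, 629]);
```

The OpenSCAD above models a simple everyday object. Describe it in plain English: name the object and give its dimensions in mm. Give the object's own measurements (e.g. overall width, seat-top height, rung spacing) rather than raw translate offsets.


A sawhorse. A 120×1280×65 mm beam (x, y, z) sits on two A-frame leg pairs. Each pair is two raked legs of 33×33 mm section (33 mm along y) splaying symmetrically in x. Each leg rises 595 mm vertically over 204 mm of horizontal reach and is 629 mm long along its own axis. Every leg's outer bottom edge rests on the floor and its outer top edge meets a bottom edge of the beam — the left legs (tilting toward +x) meet the beam's −x bottom edge, the right legs (their mirror images, tilting toward −x) meet its +x bottom edge — so the leg tops tuck under the beam, the beam's underside is 595 mm above the floor, and the feet are 528 mm apart outside-to-outside with the beam centred between them. The two leg pairs are set in 62 mm from either end of the beam.


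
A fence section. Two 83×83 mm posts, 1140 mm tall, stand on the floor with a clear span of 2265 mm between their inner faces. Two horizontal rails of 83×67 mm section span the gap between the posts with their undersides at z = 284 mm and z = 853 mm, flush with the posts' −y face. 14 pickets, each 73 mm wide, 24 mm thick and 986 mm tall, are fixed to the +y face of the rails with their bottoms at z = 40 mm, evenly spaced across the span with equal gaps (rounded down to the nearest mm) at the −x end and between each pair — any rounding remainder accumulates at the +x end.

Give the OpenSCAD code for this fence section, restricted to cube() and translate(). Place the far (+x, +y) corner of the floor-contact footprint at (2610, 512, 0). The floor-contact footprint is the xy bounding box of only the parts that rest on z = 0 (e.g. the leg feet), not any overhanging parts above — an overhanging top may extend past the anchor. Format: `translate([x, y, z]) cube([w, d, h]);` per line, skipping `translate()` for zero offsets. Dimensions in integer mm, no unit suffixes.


translate([179, 429, 0]) cube([83, 83, 1140]);
translate([2527, 429, 0]) cube([83, 83, 1140]);
translate([262, 429, 284]) cube([2265, 83, 67]);
translate([262, 429, 853]) cube([2265, 83, 67]);
translate([344, 512, 40]) cube([73, 24, 986]);
translate([499, 512, 40]) cube([73, 24, 986]);
translate([654, 512, 40]) cube([73, 24, 986]);
translate([809, 512, 40]) cube([73, 24, 986]);
translate([964, 512, 40]) cube([73, 24, 986]);
translate([1119, 512, 40]) cube([73, 24, 986]);
translate([1274, 512, 40]) cube([73, 24, 986]);
translate([1429, 512, 40]) cube([73, 24, 986]);
translate([1584, 512, 40]) cube([73, 24, 986]);
translate([1739, 512, 40]) cube([73, 24, 986]);
translate([1894, 512, 40]) cube([73, 24, 986]);
translate([2049, 512, 40]) cube([73, 24, 986]);
translate([2204, 512, 40]) cube([73, 24, 986]);
translate([2359, 512, 40]) cube([73, 24, 986]);
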